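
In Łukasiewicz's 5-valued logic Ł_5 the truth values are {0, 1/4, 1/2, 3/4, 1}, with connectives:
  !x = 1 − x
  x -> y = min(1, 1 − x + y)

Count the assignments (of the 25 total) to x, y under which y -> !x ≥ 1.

15

value 1: 15 assignments (counts)
value 3/4: 4 assignments
value 1/2: 3 assignments
value 1/4: 2 assignments
value 0: 1 assignment
So 15 of the 25 assignments meet the threshold.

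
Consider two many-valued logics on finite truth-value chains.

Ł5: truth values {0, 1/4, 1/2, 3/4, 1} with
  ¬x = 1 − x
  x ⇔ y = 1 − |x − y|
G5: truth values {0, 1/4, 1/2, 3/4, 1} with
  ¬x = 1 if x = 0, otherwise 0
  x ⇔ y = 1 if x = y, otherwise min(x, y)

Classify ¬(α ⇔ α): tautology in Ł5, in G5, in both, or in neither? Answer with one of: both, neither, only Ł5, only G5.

In Ł5: at α = 0 the value is 0 — not a tautology.
In G5: at α = 0 the value is 0 — not a tautology.

neither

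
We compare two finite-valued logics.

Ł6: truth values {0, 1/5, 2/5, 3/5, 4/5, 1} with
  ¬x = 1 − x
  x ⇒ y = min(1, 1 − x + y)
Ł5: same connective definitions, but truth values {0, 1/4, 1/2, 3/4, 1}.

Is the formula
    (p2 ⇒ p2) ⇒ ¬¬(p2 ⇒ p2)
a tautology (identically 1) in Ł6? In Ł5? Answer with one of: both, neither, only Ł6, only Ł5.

both

In Ł6: every assignment gives 1 — tautology.
In Ł5: every assignment gives 1 — tautology.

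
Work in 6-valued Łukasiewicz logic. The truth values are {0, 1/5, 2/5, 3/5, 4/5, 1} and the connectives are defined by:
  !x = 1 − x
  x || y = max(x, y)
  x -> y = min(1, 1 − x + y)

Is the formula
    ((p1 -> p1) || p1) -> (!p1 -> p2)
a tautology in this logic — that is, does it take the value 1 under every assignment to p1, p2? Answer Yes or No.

No

Counterexample: take p1 = 0, p2 = 0.
p1 -> p1 = 0 -> 0 = 1
(p1 -> p1) || p1 = 1 || 0 = 1
!p1 = !0 = 1
!p1 -> p2 = 1 -> 0 = 0
((p1 -> p1) || p1) -> (!p1 -> p2) = 1 -> 0 = 0
This gives 0 ≠ 1.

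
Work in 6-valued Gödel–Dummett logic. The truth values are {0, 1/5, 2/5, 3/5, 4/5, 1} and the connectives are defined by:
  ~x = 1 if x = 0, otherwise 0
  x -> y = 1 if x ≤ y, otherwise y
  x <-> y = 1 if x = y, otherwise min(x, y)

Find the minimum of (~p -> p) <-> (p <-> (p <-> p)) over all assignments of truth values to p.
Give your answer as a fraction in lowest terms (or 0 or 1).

1/5

Take p = 1/5:
~p = ~1/5 = 0
~p -> p = 0 -> 1/5 = 1
p <-> p = 1/5 <-> 1/5 = 1
p <-> (p <-> p) = 1/5 <-> 1 = 1/5
(~p -> p) <-> (p <-> (p <-> p)) = 1 <-> 1/5 = 1/5
No assignment yields a value below 1/5, so this is the minimum.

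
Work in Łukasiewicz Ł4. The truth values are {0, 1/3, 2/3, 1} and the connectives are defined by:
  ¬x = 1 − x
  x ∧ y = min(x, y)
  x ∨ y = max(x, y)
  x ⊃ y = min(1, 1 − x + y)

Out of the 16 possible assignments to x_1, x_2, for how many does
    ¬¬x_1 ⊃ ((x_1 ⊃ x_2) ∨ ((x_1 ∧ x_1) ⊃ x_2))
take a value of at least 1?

12

x_1 = 0, x_2 = 0 ↦ 1  ≥
x_1 = 0, x_2 = 1/3 ↦ 1  ≥
x_1 = 0, x_2 = 2/3 ↦ 1  ≥
x_1 = 0, x_2 = 1 ↦ 1  ≥
x_1 = 1/3, x_2 = 0 ↦ 1  ≥
x_1 = 1/3, x_2 = 1/3 ↦ 1  ≥
x_1 = 1/3, x_2 = 2/3 ↦ 1  ≥
x_1 = 1/3, x_2 = 1 ↦ 1  ≥
x_1 = 2/3, x_2 = 0 ↦ 2/3  <
x_1 = 2/3, x_2 = 1/3 ↦ 1  ≥
x_1 = 2/3, x_2 = 2/3 ↦ 1  ≥
x_1 = 2/3, x_2 = 1 ↦ 1  ≥
x_1 = 1, x_2 = 0 ↦ 0  <
x_1 = 1, x_2 = 1/3 ↦ 1/3  <
x_1 = 1, x_2 = 2/3 ↦ 2/3  <
x_1 = 1, x_2 = 1 ↦ 1  ≥
So 12 of the 16 assignments meet the threshold.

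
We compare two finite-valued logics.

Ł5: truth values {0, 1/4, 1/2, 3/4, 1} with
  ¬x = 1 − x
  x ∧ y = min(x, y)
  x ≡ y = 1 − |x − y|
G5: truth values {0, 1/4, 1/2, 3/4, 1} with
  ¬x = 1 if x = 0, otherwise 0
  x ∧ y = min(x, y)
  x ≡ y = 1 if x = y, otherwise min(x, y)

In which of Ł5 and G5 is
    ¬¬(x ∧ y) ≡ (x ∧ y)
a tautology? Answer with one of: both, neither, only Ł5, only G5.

In Ł5: every assignment gives 1 — tautology.
In G5: at x = 1/4, y = 1/4 the value is 1/4 — not a tautology.

only Ł5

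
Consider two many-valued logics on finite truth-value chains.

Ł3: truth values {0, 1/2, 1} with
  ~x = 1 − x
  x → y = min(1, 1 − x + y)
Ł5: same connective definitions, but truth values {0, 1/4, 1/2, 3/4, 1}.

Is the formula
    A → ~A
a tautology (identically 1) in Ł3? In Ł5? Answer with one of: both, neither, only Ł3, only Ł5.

neither

In Ł3: at A = 1 the value is 0 — not a tautology.
In Ł5: at A = 3/4 the value is 1/2 — not a tautology.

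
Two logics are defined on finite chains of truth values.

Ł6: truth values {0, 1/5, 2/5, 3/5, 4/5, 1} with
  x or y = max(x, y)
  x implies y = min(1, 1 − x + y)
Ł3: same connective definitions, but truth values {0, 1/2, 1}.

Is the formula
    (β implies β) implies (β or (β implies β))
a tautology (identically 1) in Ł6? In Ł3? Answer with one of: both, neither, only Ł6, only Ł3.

both

In Ł6: every assignment gives 1 — tautology.
In Ł3: every assignment gives 1 — tautology.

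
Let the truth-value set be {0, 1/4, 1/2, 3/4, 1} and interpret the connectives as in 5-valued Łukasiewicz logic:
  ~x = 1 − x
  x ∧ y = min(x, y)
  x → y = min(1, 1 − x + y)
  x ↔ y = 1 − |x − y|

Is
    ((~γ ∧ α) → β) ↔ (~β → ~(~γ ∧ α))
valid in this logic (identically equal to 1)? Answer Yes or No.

Yes

At α = 1/2, β = 0, γ = 0, for instance:
~γ = ~0 = 1
~γ ∧ α = 1 ∧ 1/2 = 1/2
(~γ ∧ α) → β = 1/2 → 0 = 1/2
~β = ~0 = 1
~(~γ ∧ α) = ~1/2 = 1/2
~β → ~(~γ ∧ α) = 1 → 1/2 = 1/2
((~γ ∧ α) → β) ↔ (~β → ~(~γ ∧ α)) = 1/2 ↔ 1/2 = 1
and checking the remaining 124 assignments likewise gives ≥ 1 in every case.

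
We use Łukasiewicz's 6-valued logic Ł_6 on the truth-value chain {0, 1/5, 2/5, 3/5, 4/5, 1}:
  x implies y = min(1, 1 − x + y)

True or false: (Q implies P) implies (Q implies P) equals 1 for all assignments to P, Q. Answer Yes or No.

At P = 1, Q = 3/5, for instance:
Q implies P = 3/5 implies 1 = 1
(Q implies P) implies (Q implies P) = 1 implies 1 = 1
and checking the remaining 35 assignments likewise gives ≥ 1 in every case.

Yes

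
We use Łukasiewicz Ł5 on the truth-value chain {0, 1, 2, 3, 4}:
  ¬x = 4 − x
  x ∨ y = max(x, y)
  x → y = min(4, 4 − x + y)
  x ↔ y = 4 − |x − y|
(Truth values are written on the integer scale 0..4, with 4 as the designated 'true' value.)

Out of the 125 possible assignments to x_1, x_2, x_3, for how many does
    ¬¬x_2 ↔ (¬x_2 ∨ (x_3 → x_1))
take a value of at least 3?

51

value 4: 25 assignments (counts)
value 3: 26 assignments (counts)
value 2: 31 assignments
value 1: 17 assignments
value 0: 26 assignments
So 51 of the 125 assignments meet the threshold.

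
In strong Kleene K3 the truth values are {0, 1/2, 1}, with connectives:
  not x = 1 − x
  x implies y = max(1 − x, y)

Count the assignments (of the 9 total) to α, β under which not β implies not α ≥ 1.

α = 0, β = 0 ↦ 1  ≥
α = 0, β = 1/2 ↦ 1  ≥
α = 0, β = 1 ↦ 1  ≥
α = 1/2, β = 0 ↦ 1/2  <
α = 1/2, β = 1/2 ↦ 1/2  <
α = 1/2, β = 1 ↦ 1  ≥
α = 1, β = 0 ↦ 0  <
α = 1, β = 1/2 ↦ 1/2  <
α = 1, β = 1 ↦ 1  ≥
So 5 of the 9 assignments meet the threshold.

5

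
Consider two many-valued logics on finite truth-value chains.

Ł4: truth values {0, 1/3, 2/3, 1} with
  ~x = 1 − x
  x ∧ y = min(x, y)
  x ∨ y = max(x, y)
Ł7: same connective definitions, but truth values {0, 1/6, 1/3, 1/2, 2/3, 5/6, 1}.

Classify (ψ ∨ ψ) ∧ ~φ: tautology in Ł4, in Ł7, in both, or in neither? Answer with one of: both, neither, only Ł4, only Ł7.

neither

In Ł4: at φ = 0, ψ = 0 the value is 0 — not a tautology.
In Ł7: at φ = 0, ψ = 0 the value is 0 — not a tautology.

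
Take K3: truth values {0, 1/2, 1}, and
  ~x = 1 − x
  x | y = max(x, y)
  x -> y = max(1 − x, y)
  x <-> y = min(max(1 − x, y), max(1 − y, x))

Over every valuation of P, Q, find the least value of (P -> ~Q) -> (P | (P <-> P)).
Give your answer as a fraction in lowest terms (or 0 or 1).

Take P = 1/2, Q = 0:
~Q = ~0 = 1
P -> ~Q = 1/2 -> 1 = 1
P <-> P = 1/2 <-> 1/2 = 1/2
P | (P <-> P) = 1/2 | 1/2 = 1/2
(P -> ~Q) -> (P | (P <-> P)) = 1 -> 1/2 = 1/2
No assignment yields a value below 1/2, so this is the minimum.

1/2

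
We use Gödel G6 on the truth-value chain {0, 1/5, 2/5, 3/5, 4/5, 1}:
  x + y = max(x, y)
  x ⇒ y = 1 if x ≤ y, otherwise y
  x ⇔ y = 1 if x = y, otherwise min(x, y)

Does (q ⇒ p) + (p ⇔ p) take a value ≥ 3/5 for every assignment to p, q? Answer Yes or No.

At p = 4/5, q = 3/5, for instance:
q ⇒ p = 3/5 ⇒ 4/5 = 1
p ⇔ p = 4/5 ⇔ 4/5 = 1
(q ⇒ p) + (p ⇔ p) = 1 + 1 = 1
and checking the remaining 35 assignments likewise gives ≥ 3/5 in every case.

Yes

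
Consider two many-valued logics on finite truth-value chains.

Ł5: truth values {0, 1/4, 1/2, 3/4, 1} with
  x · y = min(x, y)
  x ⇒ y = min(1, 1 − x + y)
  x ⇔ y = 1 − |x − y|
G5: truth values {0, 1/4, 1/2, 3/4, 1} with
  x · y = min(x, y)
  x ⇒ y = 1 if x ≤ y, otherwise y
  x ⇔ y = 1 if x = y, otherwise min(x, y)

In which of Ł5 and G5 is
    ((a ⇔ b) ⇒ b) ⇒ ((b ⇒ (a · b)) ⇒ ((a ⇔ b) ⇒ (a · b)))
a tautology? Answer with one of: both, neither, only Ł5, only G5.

both

In Ł5: every assignment gives 1 — tautology.
In G5: every assignment gives 1 — tautology.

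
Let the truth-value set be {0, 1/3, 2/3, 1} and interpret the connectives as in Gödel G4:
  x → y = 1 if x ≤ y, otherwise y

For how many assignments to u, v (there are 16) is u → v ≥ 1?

10

u = 0, v = 0 ↦ 1  ≥
u = 0, v = 1/3 ↦ 1  ≥
u = 0, v = 2/3 ↦ 1  ≥
u = 0, v = 1 ↦ 1  ≥
u = 1/3, v = 0 ↦ 0  <
u = 1/3, v = 1/3 ↦ 1  ≥
u = 1/3, v = 2/3 ↦ 1  ≥
u = 1/3, v = 1 ↦ 1  ≥
u = 2/3, v = 0 ↦ 0  <
u = 2/3, v = 1/3 ↦ 1/3  <
u = 2/3, v = 2/3 ↦ 1  ≥
u = 2/3, v = 1 ↦ 1  ≥
u = 1, v = 0 ↦ 0  <
u = 1, v = 1/3 ↦ 1/3  <
u = 1, v = 2/3 ↦ 2/3  <
u = 1, v = 1 ↦ 1  ≥
So 10 of the 16 assignments meet the threshold.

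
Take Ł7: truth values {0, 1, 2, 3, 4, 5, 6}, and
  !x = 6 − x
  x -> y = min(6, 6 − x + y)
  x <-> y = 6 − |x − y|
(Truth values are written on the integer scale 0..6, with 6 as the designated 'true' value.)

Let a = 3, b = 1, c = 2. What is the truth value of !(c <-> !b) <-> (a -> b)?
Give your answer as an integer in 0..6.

!b = !1 = 5
c <-> !b = 2 <-> 5 = 3
!(c <-> !b) = !3 = 3
a -> b = 3 -> 1 = 4
!(c <-> !b) <-> (a -> b) = 3 <-> 4 = 5

5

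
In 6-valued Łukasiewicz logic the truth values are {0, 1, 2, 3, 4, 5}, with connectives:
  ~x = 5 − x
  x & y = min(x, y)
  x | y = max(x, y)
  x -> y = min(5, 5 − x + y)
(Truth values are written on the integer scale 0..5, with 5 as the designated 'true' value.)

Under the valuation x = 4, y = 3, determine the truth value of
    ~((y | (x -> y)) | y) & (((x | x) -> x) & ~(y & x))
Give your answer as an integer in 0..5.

x -> y = 4 -> 3 = 4
y | (x -> y) = 3 | 4 = 4
(y | (x -> y)) | y = 4 | 3 = 4
~((y | (x -> y)) | y) = ~4 = 1
x | x = 4 | 4 = 4
(x | x) -> x = 4 -> 4 = 5
y & x = 3 & 4 = 3
~(y & x) = ~3 = 2
((x | x) -> x) & ~(y & x) = 5 & 2 = 2
~((y | (x -> y)) | y) & (((x | x) -> x) & ~(y & x)) = 1 & 2 = 1

1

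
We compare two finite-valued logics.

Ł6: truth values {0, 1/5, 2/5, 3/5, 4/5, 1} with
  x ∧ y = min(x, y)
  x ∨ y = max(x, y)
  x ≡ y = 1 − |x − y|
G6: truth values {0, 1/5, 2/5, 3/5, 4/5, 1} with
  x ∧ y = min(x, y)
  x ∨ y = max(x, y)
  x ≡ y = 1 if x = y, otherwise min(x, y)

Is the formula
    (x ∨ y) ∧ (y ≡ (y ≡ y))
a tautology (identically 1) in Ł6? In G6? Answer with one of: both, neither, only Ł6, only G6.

neither

In Ł6: at x = 0, y = 0 the value is 0 — not a tautology.
In G6: at x = 0, y = 0 the value is 0 — not a tautology.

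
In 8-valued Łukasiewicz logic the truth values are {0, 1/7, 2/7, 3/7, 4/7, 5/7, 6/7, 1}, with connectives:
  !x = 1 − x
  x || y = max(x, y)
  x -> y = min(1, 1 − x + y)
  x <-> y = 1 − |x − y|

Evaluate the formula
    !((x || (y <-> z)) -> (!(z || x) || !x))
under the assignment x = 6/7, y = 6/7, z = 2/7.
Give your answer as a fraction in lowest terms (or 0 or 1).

5/7

y <-> z = 6/7 <-> 2/7 = 3/7
x || (y <-> z) = 6/7 || 3/7 = 6/7
z || x = 2/7 || 6/7 = 6/7
!(z || x) = !6/7 = 1/7
!x = !6/7 = 1/7
!(z || x) || !x = 1/7 || 1/7 = 1/7
(x || (y <-> z)) -> (!(z || x) || !x) = 6/7 -> 1/7 = 2/7
!((x || (y <-> z)) -> (!(z || x) || !x)) = !2/7 = 5/7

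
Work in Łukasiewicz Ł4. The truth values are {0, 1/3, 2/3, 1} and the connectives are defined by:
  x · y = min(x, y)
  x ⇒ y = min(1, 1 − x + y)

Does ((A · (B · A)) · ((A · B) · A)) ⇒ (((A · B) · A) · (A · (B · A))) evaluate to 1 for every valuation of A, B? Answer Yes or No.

A = 0, B = 0 ↦ 1
A = 0, B = 1/3 ↦ 1
A = 0, B = 2/3 ↦ 1
A = 0, B = 1 ↦ 1
A = 1/3, B = 0 ↦ 1
A = 1/3, B = 1/3 ↦ 1
A = 1/3, B = 2/3 ↦ 1
A = 1/3, B = 1 ↦ 1
A = 2/3, B = 0 ↦ 1
A = 2/3, B = 1/3 ↦ 1
A = 2/3, B = 2/3 ↦ 1
A = 2/3, B = 1 ↦ 1
A = 1, B = 0 ↦ 1
A = 1, B = 1/3 ↦ 1
A = 1, B = 2/3 ↦ 1
A = 1, B = 1 ↦ 1
Every assignment gives a value ≥ 1.

Yes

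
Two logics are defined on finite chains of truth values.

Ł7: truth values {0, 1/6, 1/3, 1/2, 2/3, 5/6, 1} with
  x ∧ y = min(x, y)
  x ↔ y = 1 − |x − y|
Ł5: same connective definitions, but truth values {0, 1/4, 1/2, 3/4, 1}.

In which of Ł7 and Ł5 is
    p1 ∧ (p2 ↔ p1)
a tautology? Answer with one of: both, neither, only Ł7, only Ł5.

In Ł7: at p1 = 0, p2 = 0 the value is 0 — not a tautology.
In Ł5: at p1 = 0, p2 = 0 the value is 0 — not a tautology.

neither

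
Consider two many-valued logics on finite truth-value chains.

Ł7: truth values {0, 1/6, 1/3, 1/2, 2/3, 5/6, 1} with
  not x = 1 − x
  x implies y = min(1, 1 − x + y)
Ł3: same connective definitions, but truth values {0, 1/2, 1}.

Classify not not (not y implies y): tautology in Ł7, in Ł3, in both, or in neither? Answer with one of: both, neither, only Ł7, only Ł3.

neither

In Ł7: at y = 0 the value is 0 — not a tautology.
In Ł3: at y = 0 the value is 0 — not a tautology.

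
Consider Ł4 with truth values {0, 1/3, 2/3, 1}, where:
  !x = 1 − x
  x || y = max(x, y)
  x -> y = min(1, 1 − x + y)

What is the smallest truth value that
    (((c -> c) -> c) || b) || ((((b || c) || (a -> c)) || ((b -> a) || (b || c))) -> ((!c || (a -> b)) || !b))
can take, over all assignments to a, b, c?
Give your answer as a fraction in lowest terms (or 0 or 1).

Take a = 2/3, b = 1/3, c = 1/3:
c -> c = 1/3 -> 1/3 = 1
(c -> c) -> c = 1 -> 1/3 = 1/3
((c -> c) -> c) || b = 1/3 || 1/3 = 1/3
b || c = 1/3 || 1/3 = 1/3
a -> c = 2/3 -> 1/3 = 2/3
(b || c) || (a -> c) = 1/3 || 2/3 = 2/3
b -> a = 1/3 -> 2/3 = 1
b || c = 1/3 || 1/3 = 1/3
(b -> a) || (b || c) = 1 || 1/3 = 1
((b || c) || (a -> c)) || ((b -> a) || (b || c)) = 2/3 || 1 = 1
!c = !1/3 = 2/3
a -> b = 2/3 -> 1/3 = 2/3
!c || (a -> b) = 2/3 || 2/3 = 2/3
!b = !1/3 = 2/3
(!c || (a -> b)) || !b = 2/3 || 2/3 = 2/3
(((b || c) || (a -> c)) || ((b -> a) || (b || c))) -> ((!c || (a -> b)) || !b) = 1 -> 2/3 = 2/3
(((c -> c) -> c) || b) || ((((b || c) || (a -> c)) || ((b -> a) || (b || c))) -> ((!c || (a -> b)) || !b)) = 1/3 || 2/3 = 2/3
No assignment yields a value below 2/3, so this is the minimum.

2/3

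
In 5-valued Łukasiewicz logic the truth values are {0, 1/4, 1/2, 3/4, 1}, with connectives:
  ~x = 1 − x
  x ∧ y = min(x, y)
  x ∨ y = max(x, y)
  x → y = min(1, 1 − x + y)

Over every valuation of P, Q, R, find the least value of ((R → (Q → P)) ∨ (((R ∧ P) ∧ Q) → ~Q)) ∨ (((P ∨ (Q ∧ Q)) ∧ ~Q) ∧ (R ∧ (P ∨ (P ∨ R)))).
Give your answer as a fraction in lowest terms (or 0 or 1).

Take P = 1/2, Q = 1, R = 1:
Q → P = 1 → 1/2 = 1/2
R → (Q → P) = 1 → 1/2 = 1/2
R ∧ P = 1 ∧ 1/2 = 1/2
(R ∧ P) ∧ Q = 1/2 ∧ 1 = 1/2
~Q = ~1 = 0
((R ∧ P) ∧ Q) → ~Q = 1/2 → 0 = 1/2
(R → (Q → P)) ∨ (((R ∧ P) ∧ Q) → ~Q) = 1/2 ∨ 1/2 = 1/2
Q ∧ Q = 1 ∧ 1 = 1
P ∨ (Q ∧ Q) = 1/2 ∨ 1 = 1
~Q = ~1 = 0
(P ∨ (Q ∧ Q)) ∧ ~Q = 1 ∧ 0 = 0
P ∨ R = 1/2 ∨ 1 = 1
P ∨ (P ∨ R) = 1/2 ∨ 1 = 1
R ∧ (P ∨ (P ∨ R)) = 1 ∧ 1 = 1
((P ∨ (Q ∧ Q)) ∧ ~Q) ∧ (R ∧ (P ∨ (P ∨ R))) = 0 ∧ 1 = 0
((R → (Q → P)) ∨ (((R ∧ P) ∧ Q) → ~Q)) ∨ (((P ∨ (Q ∧ Q)) ∧ ~Q) ∧ (R ∧ (P ∨ (P ∨ R)))) = 1/2 ∨ 0 = 1/2
No assignment yields a value below 1/2, so this is the minimum.

1/2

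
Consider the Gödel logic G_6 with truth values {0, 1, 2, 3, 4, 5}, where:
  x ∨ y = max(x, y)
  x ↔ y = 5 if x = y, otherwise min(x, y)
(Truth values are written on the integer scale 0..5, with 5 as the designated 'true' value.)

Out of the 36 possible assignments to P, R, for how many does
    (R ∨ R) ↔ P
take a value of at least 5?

6

value 5: 6 assignments (counts)
value 4: 2 assignments
value 3: 4 assignments
value 2: 6 assignments
value 1: 8 assignments
value 0: 10 assignments
So 6 of the 36 assignments meet the threshold.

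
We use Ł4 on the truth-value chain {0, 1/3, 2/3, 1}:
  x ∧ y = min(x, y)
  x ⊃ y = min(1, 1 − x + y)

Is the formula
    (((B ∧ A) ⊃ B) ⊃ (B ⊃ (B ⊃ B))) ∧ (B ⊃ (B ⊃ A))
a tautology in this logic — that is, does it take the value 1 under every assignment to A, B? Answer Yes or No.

Counterexample: take A = 0, B = 2/3.
B ∧ A = 2/3 ∧ 0 = 0
(B ∧ A) ⊃ B = 0 ⊃ 2/3 = 1
B ⊃ B = 2/3 ⊃ 2/3 = 1
B ⊃ (B ⊃ B) = 2/3 ⊃ 1 = 1
((B ∧ A) ⊃ B) ⊃ (B ⊃ (B ⊃ B)) = 1 ⊃ 1 = 1
B ⊃ A = 2/3 ⊃ 0 = 1/3
B ⊃ (B ⊃ A) = 2/3 ⊃ 1/3 = 2/3
(((B ∧ A) ⊃ B) ⊃ (B ⊃ (B ⊃ B))) ∧ (B ⊃ (B ⊃ A)) = 1 ∧ 2/3 = 2/3
This gives 2/3 ≠ 1.

No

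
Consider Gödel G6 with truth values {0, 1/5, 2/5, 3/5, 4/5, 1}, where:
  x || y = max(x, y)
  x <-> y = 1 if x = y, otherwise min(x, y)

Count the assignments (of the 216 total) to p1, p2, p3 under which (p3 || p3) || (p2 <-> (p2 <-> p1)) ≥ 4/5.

144

value 1: 116 assignments (counts)
value 4/5: 28 assignments (counts)
value 3/5: 27 assignments
value 2/5: 23 assignments
value 1/5: 16 assignments
value 0: 6 assignments
So 144 of the 216 assignments meet the threshold.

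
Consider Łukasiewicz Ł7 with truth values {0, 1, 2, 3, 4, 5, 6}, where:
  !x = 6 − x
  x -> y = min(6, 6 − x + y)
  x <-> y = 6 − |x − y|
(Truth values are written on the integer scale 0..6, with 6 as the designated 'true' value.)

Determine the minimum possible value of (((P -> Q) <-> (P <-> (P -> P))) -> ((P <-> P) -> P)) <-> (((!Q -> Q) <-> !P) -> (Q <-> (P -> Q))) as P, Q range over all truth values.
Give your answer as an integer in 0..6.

Take P = 2, Q = 2:
P -> Q = 2 -> 2 = 6
P -> P = 2 -> 2 = 6
P <-> (P -> P) = 2 <-> 6 = 2
(P -> Q) <-> (P <-> (P -> P)) = 6 <-> 2 = 2
P <-> P = 2 <-> 2 = 6
(P <-> P) -> P = 6 -> 2 = 2
((P -> Q) <-> (P <-> (P -> P))) -> ((P <-> P) -> P) = 2 -> 2 = 6
!Q = !2 = 4
!Q -> Q = 4 -> 2 = 4
!P = !2 = 4
(!Q -> Q) <-> !P = 4 <-> 4 = 6
P -> Q = 2 -> 2 = 6
Q <-> (P -> Q) = 2 <-> 6 = 2
((!Q -> Q) <-> !P) -> (Q <-> (P -> Q)) = 6 -> 2 = 2
(((P -> Q) <-> (P <-> (P -> P))) -> ((P <-> P) -> P)) <-> (((!Q -> Q) <-> !P) -> (Q <-> (P -> Q))) = 6 <-> 2 = 2
No assignment yields a value below 2, so this is the minimum.

2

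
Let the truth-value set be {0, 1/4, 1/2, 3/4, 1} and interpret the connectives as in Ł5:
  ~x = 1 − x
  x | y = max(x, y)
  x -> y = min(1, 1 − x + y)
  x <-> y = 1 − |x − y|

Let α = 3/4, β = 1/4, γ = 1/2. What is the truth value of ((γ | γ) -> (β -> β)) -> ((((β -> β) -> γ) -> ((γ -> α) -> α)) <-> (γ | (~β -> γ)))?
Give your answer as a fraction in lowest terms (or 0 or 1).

γ | γ = 1/2 | 1/2 = 1/2
β -> β = 1/4 -> 1/4 = 1
(γ | γ) -> (β -> β) = 1/2 -> 1 = 1
β -> β = 1/4 -> 1/4 = 1
(β -> β) -> γ = 1 -> 1/2 = 1/2
γ -> α = 1/2 -> 3/4 = 1
(γ -> α) -> α = 1 -> 3/4 = 3/4
((β -> β) -> γ) -> ((γ -> α) -> α) = 1/2 -> 3/4 = 1
~β = ~1/4 = 3/4
~β -> γ = 3/4 -> 1/2 = 3/4
γ | (~β -> γ) = 1/2 | 3/4 = 3/4
(((β -> β) -> γ) -> ((γ -> α) -> α)) <-> (γ | (~β -> γ)) = 1 <-> 3/4 = 3/4
((γ | γ) -> (β -> β)) -> ((((β -> β) -> γ) -> ((γ -> α) -> α)) <-> (γ | (~β -> γ))) = 1 -> 3/4 = 3/4

3/4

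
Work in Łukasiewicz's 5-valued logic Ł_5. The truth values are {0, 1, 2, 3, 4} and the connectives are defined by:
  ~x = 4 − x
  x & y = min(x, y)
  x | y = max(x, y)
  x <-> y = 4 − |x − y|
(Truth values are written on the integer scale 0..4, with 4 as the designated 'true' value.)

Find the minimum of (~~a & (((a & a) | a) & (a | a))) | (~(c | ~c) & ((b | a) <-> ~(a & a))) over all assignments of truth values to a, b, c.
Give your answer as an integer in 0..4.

0

Take a = 0, b = 0, c = 0:
~a = ~0 = 4
~~a = ~4 = 0
a & a = 0 & 0 = 0
(a & a) | a = 0 | 0 = 0
a | a = 0 | 0 = 0
((a & a) | a) & (a | a) = 0 & 0 = 0
~~a & (((a & a) | a) & (a | a)) = 0 & 0 = 0
~c = ~0 = 4
c | ~c = 0 | 4 = 4
~(c | ~c) = ~4 = 0
b | a = 0 | 0 = 0
a & a = 0 & 0 = 0
~(a & a) = ~0 = 4
(b | a) <-> ~(a & a) = 0 <-> 4 = 0
~(c | ~c) & ((b | a) <-> ~(a & a)) = 0 & 0 = 0
(~~a & (((a & a) | a) & (a | a))) | (~(c | ~c) & ((b | a) <-> ~(a & a))) = 0 | 0 = 0
No assignment yields a value below 0, so this is the minimum.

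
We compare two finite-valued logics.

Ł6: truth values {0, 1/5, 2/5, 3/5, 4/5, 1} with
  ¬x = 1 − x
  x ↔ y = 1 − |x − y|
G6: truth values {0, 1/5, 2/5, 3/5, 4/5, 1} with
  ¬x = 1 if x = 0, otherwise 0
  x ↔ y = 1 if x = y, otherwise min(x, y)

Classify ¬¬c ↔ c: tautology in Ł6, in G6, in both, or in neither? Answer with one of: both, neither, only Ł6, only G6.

In Ł6: every assignment gives 1 — tautology.
In G6: at c = 1/5 the value is 1/5 — not a tautology.

only Ł6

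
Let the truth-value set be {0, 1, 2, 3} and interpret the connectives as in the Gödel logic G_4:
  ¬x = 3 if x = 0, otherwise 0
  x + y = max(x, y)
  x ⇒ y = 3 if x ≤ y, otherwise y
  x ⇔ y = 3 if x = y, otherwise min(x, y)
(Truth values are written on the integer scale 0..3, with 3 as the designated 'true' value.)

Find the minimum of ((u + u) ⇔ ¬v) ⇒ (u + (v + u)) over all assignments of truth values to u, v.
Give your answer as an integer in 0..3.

1

Take u = 0, v = 1:
u + u = 0 + 0 = 0
¬v = ¬1 = 0
(u + u) ⇔ ¬v = 0 ⇔ 0 = 3
v + u = 1 + 0 = 1
u + (v + u) = 0 + 1 = 1
((u + u) ⇔ ¬v) ⇒ (u + (v + u)) = 3 ⇒ 1 = 1
No assignment yields a value below 1, so this is the minimum.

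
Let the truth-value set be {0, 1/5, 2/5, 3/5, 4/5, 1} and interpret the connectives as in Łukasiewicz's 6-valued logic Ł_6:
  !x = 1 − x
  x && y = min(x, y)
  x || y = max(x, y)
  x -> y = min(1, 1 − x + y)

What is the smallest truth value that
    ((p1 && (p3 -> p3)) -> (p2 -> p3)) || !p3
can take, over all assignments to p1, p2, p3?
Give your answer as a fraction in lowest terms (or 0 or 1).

Take p1 = 4/5, p2 = 1, p3 = 2/5:
p3 -> p3 = 2/5 -> 2/5 = 1
p1 && (p3 -> p3) = 4/5 && 1 = 4/5
p2 -> p3 = 1 -> 2/5 = 2/5
(p1 && (p3 -> p3)) -> (p2 -> p3) = 4/5 -> 2/5 = 3/5
!p3 = !2/5 = 3/5
((p1 && (p3 -> p3)) -> (p2 -> p3)) || !p3 = 3/5 || 3/5 = 3/5
No assignment yields a value below 3/5, so this is the minimum.

3/5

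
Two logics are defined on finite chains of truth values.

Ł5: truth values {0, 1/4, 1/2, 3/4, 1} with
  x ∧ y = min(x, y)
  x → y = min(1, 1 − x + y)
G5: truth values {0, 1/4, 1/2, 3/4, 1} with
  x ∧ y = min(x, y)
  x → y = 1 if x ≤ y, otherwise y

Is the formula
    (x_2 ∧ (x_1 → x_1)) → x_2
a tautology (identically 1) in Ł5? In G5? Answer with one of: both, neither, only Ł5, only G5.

both

In Ł5: every assignment gives 1 — tautology.
In G5: every assignment gives 1 — tautology.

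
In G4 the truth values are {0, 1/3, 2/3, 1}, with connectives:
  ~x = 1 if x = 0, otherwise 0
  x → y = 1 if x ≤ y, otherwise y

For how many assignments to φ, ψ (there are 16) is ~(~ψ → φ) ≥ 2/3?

1

φ = 0, ψ = 0 ↦ 1  ≥
φ = 0, ψ = 1/3 ↦ 0  <
φ = 0, ψ = 2/3 ↦ 0  <
φ = 0, ψ = 1 ↦ 0  <
φ = 1/3, ψ = 0 ↦ 0  <
φ = 1/3, ψ = 1/3 ↦ 0  <
φ = 1/3, ψ = 2/3 ↦ 0  <
φ = 1/3, ψ = 1 ↦ 0  <
φ = 2/3, ψ = 0 ↦ 0  <
φ = 2/3, ψ = 1/3 ↦ 0  <
φ = 2/3, ψ = 2/3 ↦ 0  <
φ = 2/3, ψ = 1 ↦ 0  <
φ = 1, ψ = 0 ↦ 0  <
φ = 1, ψ = 1/3 ↦ 0  <
φ = 1, ψ = 2/3 ↦ 0  <
φ = 1, ψ = 1 ↦ 0  <
So 1 of the 16 assignments meets the threshold.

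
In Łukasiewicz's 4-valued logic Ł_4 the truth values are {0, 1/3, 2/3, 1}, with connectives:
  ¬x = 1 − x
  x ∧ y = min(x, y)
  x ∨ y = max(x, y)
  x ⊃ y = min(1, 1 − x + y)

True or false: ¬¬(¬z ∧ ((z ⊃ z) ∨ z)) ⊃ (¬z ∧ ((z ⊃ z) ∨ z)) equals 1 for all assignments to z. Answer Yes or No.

Yes

z = 0 ↦ 1
z = 1/3 ↦ 1
z = 2/3 ↦ 1
z = 1 ↦ 1
Every assignment gives a value ≥ 1.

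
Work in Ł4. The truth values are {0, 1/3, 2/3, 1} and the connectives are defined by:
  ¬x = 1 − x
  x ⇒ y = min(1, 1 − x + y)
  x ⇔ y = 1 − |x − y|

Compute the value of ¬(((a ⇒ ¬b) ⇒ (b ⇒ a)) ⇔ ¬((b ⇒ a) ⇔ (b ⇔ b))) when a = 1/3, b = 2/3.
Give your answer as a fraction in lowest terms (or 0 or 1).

1/3

¬b = ¬2/3 = 1/3
a ⇒ ¬b = 1/3 ⇒ 1/3 = 1
b ⇒ a = 2/3 ⇒ 1/3 = 2/3
(a ⇒ ¬b) ⇒ (b ⇒ a) = 1 ⇒ 2/3 = 2/3
b ⇒ a = 2/3 ⇒ 1/3 = 2/3
b ⇔ b = 2/3 ⇔ 2/3 = 1
(b ⇒ a) ⇔ (b ⇔ b) = 2/3 ⇔ 1 = 2/3
¬((b ⇒ a) ⇔ (b ⇔ b)) = ¬2/3 = 1/3
((a ⇒ ¬b) ⇒ (b ⇒ a)) ⇔ ¬((b ⇒ a) ⇔ (b ⇔ b)) = 2/3 ⇔ 1/3 = 2/3
¬(((a ⇒ ¬b) ⇒ (b ⇒ a)) ⇔ ¬((b ⇒ a) ⇔ (b ⇔ b))) = ¬2/3 = 1/3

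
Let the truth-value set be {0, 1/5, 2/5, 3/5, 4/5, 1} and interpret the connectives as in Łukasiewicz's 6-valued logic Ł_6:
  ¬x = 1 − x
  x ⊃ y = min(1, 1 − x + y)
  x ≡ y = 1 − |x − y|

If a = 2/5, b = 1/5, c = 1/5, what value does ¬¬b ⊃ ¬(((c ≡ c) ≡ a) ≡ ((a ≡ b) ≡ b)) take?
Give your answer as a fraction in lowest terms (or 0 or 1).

4/5

¬b = ¬1/5 = 4/5
¬¬b = ¬4/5 = 1/5
c ≡ c = 1/5 ≡ 1/5 = 1
(c ≡ c) ≡ a = 1 ≡ 2/5 = 2/5
a ≡ b = 2/5 ≡ 1/5 = 4/5
(a ≡ b) ≡ b = 4/5 ≡ 1/5 = 2/5
((c ≡ c) ≡ a) ≡ ((a ≡ b) ≡ b) = 2/5 ≡ 2/5 = 1
¬(((c ≡ c) ≡ a) ≡ ((a ≡ b) ≡ b)) = ¬1 = 0
¬¬b ⊃ ¬(((c ≡ c) ≡ a) ≡ ((a ≡ b) ≡ b)) = 1/5 ⊃ 0 = 4/5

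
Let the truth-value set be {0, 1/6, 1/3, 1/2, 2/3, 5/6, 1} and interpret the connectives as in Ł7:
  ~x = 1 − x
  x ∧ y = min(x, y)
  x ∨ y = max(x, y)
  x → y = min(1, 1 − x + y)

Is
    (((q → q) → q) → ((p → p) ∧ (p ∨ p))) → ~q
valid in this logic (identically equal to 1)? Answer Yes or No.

No

Counterexample: take p = 1/6, q = 1/6.
q → q = 1/6 → 1/6 = 1
(q → q) → q = 1 → 1/6 = 1/6
p → p = 1/6 → 1/6 = 1
p ∨ p = 1/6 ∨ 1/6 = 1/6
(p → p) ∧ (p ∨ p) = 1 ∧ 1/6 = 1/6
((q → q) → q) → ((p → p) ∧ (p ∨ p)) = 1/6 → 1/6 = 1
~q = ~1/6 = 5/6
(((q → q) → q) → ((p → p) ∧ (p ∨ p))) → ~q = 1 → 5/6 = 5/6
This gives 5/6 ≠ 1.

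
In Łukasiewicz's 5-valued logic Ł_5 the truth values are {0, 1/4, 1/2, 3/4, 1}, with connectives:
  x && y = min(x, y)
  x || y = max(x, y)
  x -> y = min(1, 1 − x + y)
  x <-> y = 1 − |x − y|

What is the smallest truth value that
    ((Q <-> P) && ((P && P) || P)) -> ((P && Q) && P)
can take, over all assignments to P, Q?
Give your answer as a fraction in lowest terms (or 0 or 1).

1/2

Take P = 1/2, Q = 0:
Q <-> P = 0 <-> 1/2 = 1/2
P && P = 1/2 && 1/2 = 1/2
(P && P) || P = 1/2 || 1/2 = 1/2
(Q <-> P) && ((P && P) || P) = 1/2 && 1/2 = 1/2
P && Q = 1/2 && 0 = 0
(P && Q) && P = 0 && 1/2 = 0
((Q <-> P) && ((P && P) || P)) -> ((P && Q) && P) = 1/2 -> 0 = 1/2
No assignment yields a value below 1/2, so this is the minimum.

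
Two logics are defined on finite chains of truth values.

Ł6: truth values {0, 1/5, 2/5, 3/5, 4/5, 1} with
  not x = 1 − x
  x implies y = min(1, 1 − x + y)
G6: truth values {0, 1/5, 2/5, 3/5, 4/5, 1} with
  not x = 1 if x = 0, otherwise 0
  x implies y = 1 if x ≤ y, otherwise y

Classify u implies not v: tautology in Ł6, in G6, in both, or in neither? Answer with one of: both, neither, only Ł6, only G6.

In Ł6: at u = 1/5, v = 1 the value is 4/5 — not a tautology.
In G6: at u = 1/5, v = 1/5 the value is 0 — not a tautology.

neither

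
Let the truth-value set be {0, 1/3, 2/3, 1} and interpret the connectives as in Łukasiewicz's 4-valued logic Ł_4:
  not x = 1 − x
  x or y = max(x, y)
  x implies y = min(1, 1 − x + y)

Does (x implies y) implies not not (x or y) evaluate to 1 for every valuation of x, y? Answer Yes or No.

Counterexample: take x = 0, y = 0.
x implies y = 0 implies 0 = 1
x or y = 0 or 0 = 0
not (x or y) = not 0 = 1
not not (x or y) = not 1 = 0
(x implies y) implies not not (x or y) = 1 implies 0 = 0
This gives 0 ≠ 1.

No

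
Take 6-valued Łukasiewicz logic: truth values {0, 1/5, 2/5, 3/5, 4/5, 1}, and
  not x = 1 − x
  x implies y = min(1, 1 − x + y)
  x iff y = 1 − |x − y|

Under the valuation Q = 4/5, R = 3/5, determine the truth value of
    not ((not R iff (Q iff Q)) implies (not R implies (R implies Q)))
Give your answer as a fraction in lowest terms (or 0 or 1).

not R = not 3/5 = 2/5
Q iff Q = 4/5 iff 4/5 = 1
not R iff (Q iff Q) = 2/5 iff 1 = 2/5
not R = not 3/5 = 2/5
R implies Q = 3/5 implies 4/5 = 1
not R implies (R implies Q) = 2/5 implies 1 = 1
(not R iff (Q iff Q)) implies (not R implies (R implies Q)) = 2/5 implies 1 = 1
not ((not R iff (Q iff Q)) implies (not R implies (R implies Q))) = not 1 = 0

0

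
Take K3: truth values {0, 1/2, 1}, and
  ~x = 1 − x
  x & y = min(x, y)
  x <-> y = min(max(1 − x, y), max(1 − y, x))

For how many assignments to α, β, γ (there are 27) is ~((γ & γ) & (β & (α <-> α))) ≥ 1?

15

value 1: 15 assignments (counts)
value 1/2: 10 assignments
value 0: 2 assignments
So 15 of the 27 assignments meet the threshold.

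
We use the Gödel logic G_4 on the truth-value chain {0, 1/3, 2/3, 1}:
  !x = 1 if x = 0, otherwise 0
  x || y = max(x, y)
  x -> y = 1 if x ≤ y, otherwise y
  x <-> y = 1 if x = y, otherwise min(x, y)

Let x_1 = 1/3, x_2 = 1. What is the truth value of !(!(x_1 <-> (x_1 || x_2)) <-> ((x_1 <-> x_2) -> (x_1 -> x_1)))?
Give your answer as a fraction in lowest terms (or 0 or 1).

1

x_1 || x_2 = 1/3 || 1 = 1
x_1 <-> (x_1 || x_2) = 1/3 <-> 1 = 1/3
!(x_1 <-> (x_1 || x_2)) = !1/3 = 0
x_1 <-> x_2 = 1/3 <-> 1 = 1/3
x_1 -> x_1 = 1/3 -> 1/3 = 1
(x_1 <-> x_2) -> (x_1 -> x_1) = 1/3 -> 1 = 1
!(x_1 <-> (x_1 || x_2)) <-> ((x_1 <-> x_2) -> (x_1 -> x_1)) = 0 <-> 1 = 0
!(!(x_1 <-> (x_1 || x_2)) <-> ((x_1 <-> x_2) -> (x_1 -> x_1))) = !0 = 1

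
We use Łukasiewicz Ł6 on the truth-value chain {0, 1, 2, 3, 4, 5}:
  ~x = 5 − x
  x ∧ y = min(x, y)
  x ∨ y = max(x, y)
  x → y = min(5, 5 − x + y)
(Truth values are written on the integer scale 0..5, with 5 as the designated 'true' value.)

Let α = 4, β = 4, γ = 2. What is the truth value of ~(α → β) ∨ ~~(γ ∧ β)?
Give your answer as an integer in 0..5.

2

α → β = 4 → 4 = 5
~(α → β) = ~5 = 0
γ ∧ β = 2 ∧ 4 = 2
~(γ ∧ β) = ~2 = 3
~~(γ ∧ β) = ~3 = 2
~(α → β) ∨ ~~(γ ∧ β) = 0 ∨ 2 = 2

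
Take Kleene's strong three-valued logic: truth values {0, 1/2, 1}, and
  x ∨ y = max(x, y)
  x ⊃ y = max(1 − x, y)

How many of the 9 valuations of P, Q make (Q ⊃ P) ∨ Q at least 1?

7

P = 0, Q = 0 ↦ 1  ≥
P = 0, Q = 1/2 ↦ 1/2  <
P = 0, Q = 1 ↦ 1  ≥
P = 1/2, Q = 0 ↦ 1  ≥
P = 1/2, Q = 1/2 ↦ 1/2  <
P = 1/2, Q = 1 ↦ 1  ≥
P = 1, Q = 0 ↦ 1  ≥
P = 1, Q = 1/2 ↦ 1  ≥
P = 1, Q = 1 ↦ 1  ≥
So 7 of the 9 assignments meet the threshold.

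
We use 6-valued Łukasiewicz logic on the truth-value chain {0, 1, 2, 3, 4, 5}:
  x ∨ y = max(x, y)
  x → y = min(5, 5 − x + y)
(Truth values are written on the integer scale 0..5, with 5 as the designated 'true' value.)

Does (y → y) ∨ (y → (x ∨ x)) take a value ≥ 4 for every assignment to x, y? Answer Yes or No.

At x = 3, y = 4, for instance:
y → y = 4 → 4 = 5
x ∨ x = 3 ∨ 3 = 3
y → (x ∨ x) = 4 → 3 = 4
(y → y) ∨ (y → (x ∨ x)) = 5 ∨ 4 = 5
and checking the remaining 35 assignments likewise gives ≥ 4 in every case.

Yes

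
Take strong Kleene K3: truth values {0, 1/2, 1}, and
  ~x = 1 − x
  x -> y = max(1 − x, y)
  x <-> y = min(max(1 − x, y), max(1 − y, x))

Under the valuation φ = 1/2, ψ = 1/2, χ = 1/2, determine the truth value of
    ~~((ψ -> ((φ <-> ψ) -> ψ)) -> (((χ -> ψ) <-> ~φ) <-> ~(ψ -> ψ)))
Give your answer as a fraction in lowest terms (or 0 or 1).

1/2

φ <-> ψ = 1/2 <-> 1/2 = 1/2
(φ <-> ψ) -> ψ = 1/2 -> 1/2 = 1/2
ψ -> ((φ <-> ψ) -> ψ) = 1/2 -> 1/2 = 1/2
χ -> ψ = 1/2 -> 1/2 = 1/2
~φ = ~1/2 = 1/2
(χ -> ψ) <-> ~φ = 1/2 <-> 1/2 = 1/2
ψ -> ψ = 1/2 -> 1/2 = 1/2
~(ψ -> ψ) = ~1/2 = 1/2
((χ -> ψ) <-> ~φ) <-> ~(ψ -> ψ) = 1/2 <-> 1/2 = 1/2
(ψ -> ((φ <-> ψ) -> ψ)) -> (((χ -> ψ) <-> ~φ) <-> ~(ψ -> ψ)) = 1/2 -> 1/2 = 1/2
~((ψ -> ((φ <-> ψ) -> ψ)) -> (((χ -> ψ) <-> ~φ) <-> ~(ψ -> ψ))) = ~1/2 = 1/2
~~((ψ -> ((φ <-> ψ) -> ψ)) -> (((χ -> ψ) <-> ~φ) <-> ~(ψ -> ψ))) = ~1/2 = 1/2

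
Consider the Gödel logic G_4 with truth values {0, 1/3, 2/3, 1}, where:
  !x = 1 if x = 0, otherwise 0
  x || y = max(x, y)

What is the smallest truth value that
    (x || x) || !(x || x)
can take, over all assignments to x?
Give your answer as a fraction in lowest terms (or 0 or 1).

1/3

Take x = 1/3:
x || x = 1/3 || 1/3 = 1/3
x || x = 1/3 || 1/3 = 1/3
!(x || x) = !1/3 = 0
(x || x) || !(x || x) = 1/3 || 0 = 1/3
No assignment yields a value below 1/3, so this is the minimum.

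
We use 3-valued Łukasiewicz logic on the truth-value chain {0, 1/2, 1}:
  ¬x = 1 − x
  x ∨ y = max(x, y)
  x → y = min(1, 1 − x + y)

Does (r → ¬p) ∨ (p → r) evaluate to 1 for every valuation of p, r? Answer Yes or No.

Counterexample: take p = 1, r = 1/2.
¬p = ¬1 = 0
r → ¬p = 1/2 → 0 = 1/2
p → r = 1 → 1/2 = 1/2
(r → ¬p) ∨ (p → r) = 1/2 ∨ 1/2 = 1/2
This gives 1/2 ≠ 1.

No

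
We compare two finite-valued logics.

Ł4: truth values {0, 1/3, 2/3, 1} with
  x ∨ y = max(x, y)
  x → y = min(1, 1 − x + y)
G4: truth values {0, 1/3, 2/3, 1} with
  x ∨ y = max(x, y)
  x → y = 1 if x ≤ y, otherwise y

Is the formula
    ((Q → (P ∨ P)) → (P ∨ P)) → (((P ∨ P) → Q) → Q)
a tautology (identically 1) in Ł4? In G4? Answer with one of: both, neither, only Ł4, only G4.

only Ł4

In Ł4: every assignment gives 1 — tautology.
In G4: at P = 0, Q = 1/3 the value is 1/3 — not a tautology.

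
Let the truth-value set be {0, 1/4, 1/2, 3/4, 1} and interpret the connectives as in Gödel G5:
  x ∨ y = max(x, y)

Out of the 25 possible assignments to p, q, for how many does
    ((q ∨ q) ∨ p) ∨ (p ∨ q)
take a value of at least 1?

9

value 1: 9 assignments (counts)
value 3/4: 7 assignments
value 1/2: 5 assignments
value 1/4: 3 assignments
value 0: 1 assignment
So 9 of the 25 assignments meet the threshold.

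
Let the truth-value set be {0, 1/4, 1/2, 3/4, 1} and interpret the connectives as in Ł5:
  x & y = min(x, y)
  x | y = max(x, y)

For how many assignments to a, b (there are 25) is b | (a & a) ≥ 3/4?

value 1: 9 assignments (counts)
value 3/4: 7 assignments (counts)
value 1/2: 5 assignments
value 1/4: 3 assignments
value 0: 1 assignment
So 16 of the 25 assignments meet the threshold.

16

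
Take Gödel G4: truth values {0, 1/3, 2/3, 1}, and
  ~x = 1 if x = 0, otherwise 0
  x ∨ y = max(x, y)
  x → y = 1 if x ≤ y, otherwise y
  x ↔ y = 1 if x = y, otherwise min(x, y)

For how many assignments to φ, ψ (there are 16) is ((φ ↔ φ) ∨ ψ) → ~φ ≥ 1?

4

φ = 0, ψ = 0 ↦ 1  ≥
φ = 0, ψ = 1/3 ↦ 1  ≥
φ = 0, ψ = 2/3 ↦ 1  ≥
φ = 0, ψ = 1 ↦ 1  ≥
φ = 1/3, ψ = 0 ↦ 0  <
φ = 1/3, ψ = 1/3 ↦ 0  <
φ = 1/3, ψ = 2/3 ↦ 0  <
φ = 1/3, ψ = 1 ↦ 0  <
φ = 2/3, ψ = 0 ↦ 0  <
φ = 2/3, ψ = 1/3 ↦ 0  <
φ = 2/3, ψ = 2/3 ↦ 0  <
φ = 2/3, ψ = 1 ↦ 0  <
φ = 1, ψ = 0 ↦ 0  <
φ = 1, ψ = 1/3 ↦ 0  <
φ = 1, ψ = 2/3 ↦ 0  <
φ = 1, ψ = 1 ↦ 0  <
So 4 of the 16 assignments meet the threshold.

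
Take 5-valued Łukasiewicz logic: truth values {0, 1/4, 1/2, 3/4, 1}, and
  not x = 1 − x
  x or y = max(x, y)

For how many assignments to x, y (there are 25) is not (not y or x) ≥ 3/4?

value 1: 1 assignment (counts)
value 3/4: 3 assignments (counts)
value 1/2: 5 assignments
value 1/4: 7 assignments
value 0: 9 assignments
So 4 of the 25 assignments meet the threshold.

4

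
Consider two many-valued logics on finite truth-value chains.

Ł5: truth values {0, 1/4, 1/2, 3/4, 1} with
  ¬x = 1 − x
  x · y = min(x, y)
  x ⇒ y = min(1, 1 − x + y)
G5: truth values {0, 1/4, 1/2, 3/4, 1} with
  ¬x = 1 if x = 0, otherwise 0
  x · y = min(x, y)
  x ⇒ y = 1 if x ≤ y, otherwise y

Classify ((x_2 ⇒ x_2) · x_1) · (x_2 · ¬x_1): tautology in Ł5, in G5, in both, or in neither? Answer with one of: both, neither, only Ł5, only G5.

neither

In Ł5: at x_1 = 0, x_2 = 0 the value is 0 — not a tautology.
In G5: at x_1 = 0, x_2 = 0 the value is 0 — not a tautology.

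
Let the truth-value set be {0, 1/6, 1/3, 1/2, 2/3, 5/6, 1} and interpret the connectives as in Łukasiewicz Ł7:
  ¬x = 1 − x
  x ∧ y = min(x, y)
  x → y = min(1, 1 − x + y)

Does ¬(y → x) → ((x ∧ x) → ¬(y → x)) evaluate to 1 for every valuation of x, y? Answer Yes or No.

At x = 1, y = 1/2, for instance:
y → x = 1/2 → 1 = 1
¬(y → x) = ¬1 = 0
x ∧ x = 1 ∧ 1 = 1
(x ∧ x) → ¬(y → x) = 1 → 0 = 0
¬(y → x) → ((x ∧ x) → ¬(y → x)) = 0 → 0 = 1
and checking the remaining 48 assignments likewise gives ≥ 1 in every case.

Yes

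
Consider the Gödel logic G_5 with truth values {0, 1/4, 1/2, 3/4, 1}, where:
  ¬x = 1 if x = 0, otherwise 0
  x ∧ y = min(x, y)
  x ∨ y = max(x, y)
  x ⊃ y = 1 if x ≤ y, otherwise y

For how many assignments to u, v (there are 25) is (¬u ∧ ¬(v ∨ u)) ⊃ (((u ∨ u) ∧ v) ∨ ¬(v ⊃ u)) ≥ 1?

24

value 1: 24 assignments (counts)
value 0: 1 assignment
So 24 of the 25 assignments meet the threshold.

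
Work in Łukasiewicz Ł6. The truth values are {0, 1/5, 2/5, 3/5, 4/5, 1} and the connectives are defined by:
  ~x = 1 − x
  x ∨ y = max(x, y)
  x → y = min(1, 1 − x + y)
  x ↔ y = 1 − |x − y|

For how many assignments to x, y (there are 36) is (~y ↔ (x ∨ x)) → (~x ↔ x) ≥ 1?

value 1: 16 assignments (counts)
value 4/5: 6 assignments
value 3/5: 6 assignments
value 2/5: 4 assignments
value 1/5: 2 assignments
value 0: 2 assignments
So 16 of the 36 assignments meet the threshold.

16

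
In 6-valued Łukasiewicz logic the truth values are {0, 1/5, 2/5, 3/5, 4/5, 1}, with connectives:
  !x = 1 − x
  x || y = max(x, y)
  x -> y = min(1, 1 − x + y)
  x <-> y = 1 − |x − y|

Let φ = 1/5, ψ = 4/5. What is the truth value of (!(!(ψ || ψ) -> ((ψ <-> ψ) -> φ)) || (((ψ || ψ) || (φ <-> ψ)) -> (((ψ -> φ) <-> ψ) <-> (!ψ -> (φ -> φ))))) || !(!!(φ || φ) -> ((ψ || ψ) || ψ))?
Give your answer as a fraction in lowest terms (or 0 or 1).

ψ || ψ = 4/5 || 4/5 = 4/5
!(ψ || ψ) = !4/5 = 1/5
ψ <-> ψ = 4/5 <-> 4/5 = 1
(ψ <-> ψ) -> φ = 1 -> 1/5 = 1/5
!(ψ || ψ) -> ((ψ <-> ψ) -> φ) = 1/5 -> 1/5 = 1
!(!(ψ || ψ) -> ((ψ <-> ψ) -> φ)) = !1 = 0
ψ || ψ = 4/5 || 4/5 = 4/5
φ <-> ψ = 1/5 <-> 4/5 = 2/5
(ψ || ψ) || (φ <-> ψ) = 4/5 || 2/5 = 4/5
ψ -> φ = 4/5 -> 1/5 = 2/5
(ψ -> φ) <-> ψ = 2/5 <-> 4/5 = 3/5
!ψ = !4/5 = 1/5
φ -> φ = 1/5 -> 1/5 = 1
!ψ -> (φ -> φ) = 1/5 -> 1 = 1
((ψ -> φ) <-> ψ) <-> (!ψ -> (φ -> φ)) = 3/5 <-> 1 = 3/5
((ψ || ψ) || (φ <-> ψ)) -> (((ψ -> φ) <-> ψ) <-> (!ψ -> (φ -> φ))) = 4/5 -> 3/5 = 4/5
!(!(ψ || ψ) -> ((ψ <-> ψ) -> φ)) || (((ψ || ψ) || (φ <-> ψ)) -> (((ψ -> φ) <-> ψ) <-> (!ψ -> (φ -> φ)))) = 0 || 4/5 = 4/5
φ || φ = 1/5 || 1/5 = 1/5
!(φ || φ) = !1/5 = 4/5
!!(φ || φ) = !4/5 = 1/5
ψ || ψ = 4/5 || 4/5 = 4/5
(ψ || ψ) || ψ = 4/5 || 4/5 = 4/5
!!(φ || φ) -> ((ψ || ψ) || ψ) = 1/5 -> 4/5 = 1
!(!!(φ || φ) -> ((ψ || ψ) || ψ)) = !1 = 0
(!(!(ψ || ψ) -> ((ψ <-> ψ) -> φ)) || (((ψ || ψ) || (φ <-> ψ)) -> (((ψ -> φ) <-> ψ) <-> (!ψ -> (φ -> φ))))) || !(!!(φ || φ) -> ((ψ || ψ) || ψ)) = 4/5 || 0 = 4/5

4/5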